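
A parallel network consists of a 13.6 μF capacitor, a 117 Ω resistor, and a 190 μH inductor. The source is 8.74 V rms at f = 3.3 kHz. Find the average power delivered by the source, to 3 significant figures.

ω = 2πf = 20730 rad/s
X_L = ωL = 3.94 Ω
X_C = 1/(ωC) = 3.55 Ω
Parallel: admittances add. Y = 1/R + 1/(jωL) + jωC
Y = (0.00855 + j0.0282) S
|Y| = 0.0294 S → |Z| = 1/|Y| = 34.0 Ω, ∠Z = −∠Y = -73.1°
I = V/|Z| = 257 mA
P = VI cos φ = 8.74 × 0.257 × cos(-73.1°) = 653 mW

653 mW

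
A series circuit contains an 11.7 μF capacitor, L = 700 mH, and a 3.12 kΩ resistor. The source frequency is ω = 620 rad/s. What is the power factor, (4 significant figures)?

0.9955

X_L = ωL = 434.0 Ω
X_C = 1/(ωC) = 137.9 Ω
Net reactance X = X_L − X_C = 296.1 Ω
Z = 3120 + j296.1 Ω
|Z| = √(3120² + 296.1²) = 3134 Ω
∠Z = arctan(296.1/3120) = 5.422°
cos φ = cos(5.422°) = 0.9955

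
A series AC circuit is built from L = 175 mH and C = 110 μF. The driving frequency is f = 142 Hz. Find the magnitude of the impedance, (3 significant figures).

146 Ω

ω = 2πf = 892.2 rad/s
X_L = ωL = 156 Ω
X_C = 1/(ωC) = 10.2 Ω
Net reactance X = X_L − X_C = 146 Ω
Z = j146 Ω
|Z| = √(0² + 146²) = 146 Ω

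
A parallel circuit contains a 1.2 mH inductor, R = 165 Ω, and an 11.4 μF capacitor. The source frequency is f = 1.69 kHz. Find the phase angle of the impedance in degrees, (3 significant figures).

-81.9°

ω = 2πf = 10620 rad/s
X_L = ωL = 12.7 Ω
X_C = 1/(ωC) = 8.26 Ω
Parallel: admittances add. Y = 1/R + 1/(jωL) + jωC
Y = (0.00606 + j0.0426) S
|Y| = 0.0430 S → |Z| = 1/|Y| = 23.3 Ω, ∠Z = −∠Y = -81.9°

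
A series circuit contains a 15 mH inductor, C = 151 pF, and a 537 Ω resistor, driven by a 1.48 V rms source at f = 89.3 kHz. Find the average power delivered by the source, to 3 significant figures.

ω = 2πf = 561100 rad/s
X_L = ωL = 8420 Ω
X_C = 1/(ωC) = 11800 Ω
Net reactance X = X_L − X_C = -3390 Ω
Z = 537 − j3390 Ω
|Z| = √(537² + 3390²) = 3430 Ω
∠Z = arctan(-3390/537) = -81.0°
I = V/|Z| = 432 μA
P = VI cos φ = 1.48 × 0.000432 × cos(-81.0°) = 100 μW

100 μW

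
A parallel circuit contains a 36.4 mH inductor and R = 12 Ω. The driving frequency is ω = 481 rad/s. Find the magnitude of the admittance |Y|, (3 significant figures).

X_L = ωL = 17.5 Ω
Parallel: admittances add. Y = 1/R + 1/(jωL)
Y = (0.0833 − j0.0571) S
|Y| = 0.101 S → |Z| = 1/|Y| = 9.90 Ω, ∠Z = −∠Y = 34.4°

101 mS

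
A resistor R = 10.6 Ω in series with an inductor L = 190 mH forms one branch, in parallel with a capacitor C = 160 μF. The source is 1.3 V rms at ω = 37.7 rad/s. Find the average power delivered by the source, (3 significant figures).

X_L = ωL = 7.16 Ω
X_C = 1/(ωC) = 166 Ω
Branch 1 (R+jX_L): Z₁ = 10.6 + j7.16 Ω, |Z₁| = 12.8 Ω
Branch 2 (−jX_C): Z₂ = −j166 Ω
Parallel: Z = Z₁Z₂/(Z₁+Z₂), |Z| = 13.3 Ω, ∠Z = 30.2°
I = V/|Z| = 97.4 mA
P = VI cos φ = 1.3 × 0.0974 × cos(30.2°) = 109 mW

109 mW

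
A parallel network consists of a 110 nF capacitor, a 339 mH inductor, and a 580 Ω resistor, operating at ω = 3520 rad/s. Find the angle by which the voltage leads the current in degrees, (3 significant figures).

14.7°

X_L = ωL = 1190 Ω
X_C = 1/(ωC) = 2580 Ω
Parallel: admittances add. Y = 1/R + 1/(jωL) + jωC
Y = (0.00172 − j0.000451) S
|Y| = 0.00178 S → |Z| = 1/|Y| = 561 Ω, ∠Z = −∠Y = 14.7°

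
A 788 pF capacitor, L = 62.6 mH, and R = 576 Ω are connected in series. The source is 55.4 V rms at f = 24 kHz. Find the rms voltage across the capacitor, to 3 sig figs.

ω = 2πf = 150800 rad/s
X_L = ωL = 9440 Ω
X_C = 1/(ωC) = 8420 Ω
Net reactance X = X_L − X_C = 1020 Ω
Z = 576 + j1020 Ω
|Z| = √(576² + 1020²) = 1180 Ω
I = V/|Z| = 47.1 mA
V_C = I·|Z_C| = 0.0471 × 8420 = 397 V

397 V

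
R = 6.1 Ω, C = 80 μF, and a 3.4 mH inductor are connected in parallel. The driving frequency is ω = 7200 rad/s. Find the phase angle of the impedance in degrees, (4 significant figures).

X_L = ωL = 24.48 Ω
X_C = 1/(ωC) = 1.736 Ω
Parallel: admittances add. Y = 1/R + 1/(jωL) + jωC
Y = (0.1639 + j0.5352) S
|Y| = 0.5597 S → |Z| = 1/|Y| = 1.787 Ω, ∠Z = −∠Y = -72.97°

-72.97°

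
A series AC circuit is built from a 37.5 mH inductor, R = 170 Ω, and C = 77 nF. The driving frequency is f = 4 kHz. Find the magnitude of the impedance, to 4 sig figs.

458.4 Ω

ω = 2πf = 25130 rad/s
X_L = ωL = 942.5 Ω
X_C = 1/(ωC) = 516.7 Ω
Net reactance X = X_L − X_C = 425.7 Ω
Z = 170.0 + j425.7 Ω
|Z| = √(170.0² + 425.7²) = 458.4 Ω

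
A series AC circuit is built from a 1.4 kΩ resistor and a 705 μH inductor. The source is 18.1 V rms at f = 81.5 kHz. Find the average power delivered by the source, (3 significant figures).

219 mW

ω = 2πf = 512100 rad/s
X_L = ωL = 361 Ω
Z = 1400 + j361 Ω
|Z| = √(1400² + 361²) = 1450 Ω
∠Z = arctan(361/1400) = 14.5°
I = V/|Z| = 12.5 mA
P = VI cos φ = 18.1 × 0.0125 × cos(14.5°) = 219 mW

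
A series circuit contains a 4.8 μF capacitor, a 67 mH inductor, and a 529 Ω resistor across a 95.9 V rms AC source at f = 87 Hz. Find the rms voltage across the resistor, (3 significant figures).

ω = 2πf = 546.6 rad/s
X_L = ωL = 36.6 Ω
X_C = 1/(ωC) = 381 Ω
Net reactance X = X_L − X_C = -344 Ω
Z = 529 − j344 Ω
|Z| = √(529² + 344²) = 631 Ω
I = V/|Z| = 152 mA
V_R = I·|Z_R| = 0.152 × 529 = 80.4 V

80.4 V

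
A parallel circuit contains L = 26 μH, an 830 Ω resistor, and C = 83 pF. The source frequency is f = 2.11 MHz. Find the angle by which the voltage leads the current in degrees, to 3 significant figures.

56.2°

ω = 2πf = 1.326e+07 rad/s
X_L = ωL = 345 Ω
X_C = 1/(ωC) = 909 Ω
Parallel: admittances add. Y = 1/R + 1/(jωL) + jωC
Y = (0.00120 − j0.00180) S
|Y| = 0.00217 S → |Z| = 1/|Y| = 462 Ω, ∠Z = −∠Y = 56.2°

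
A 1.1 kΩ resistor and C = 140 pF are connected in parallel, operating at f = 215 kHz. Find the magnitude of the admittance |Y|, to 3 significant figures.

ω = 2πf = 1.351e+06 rad/s
X_C = 1/(ωC) = 5290 Ω
Parallel: admittances add. Y = 1/R + jωC
Y = (0.000909 + j0.000189) S
|Y| = 0.000929 S → |Z| = 1/|Y| = 1080 Ω, ∠Z = −∠Y = -11.8°

929 μS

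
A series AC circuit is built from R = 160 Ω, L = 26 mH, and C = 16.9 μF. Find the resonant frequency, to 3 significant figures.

ω₀ = 1/√(LC) = 1/√(0.026 × 1.69e-05) = 1509 rad/s
f₀ = ω₀/(2π) = 240 Hz

240 Hz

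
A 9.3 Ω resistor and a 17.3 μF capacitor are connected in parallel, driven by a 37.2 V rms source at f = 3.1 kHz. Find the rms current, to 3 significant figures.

ω = 2πf = 19480 rad/s
X_C = 1/(ωC) = 2.97 Ω
Parallel: admittances add. Y = 1/R + jωC
Y = (0.108 + j0.337) S
|Y| = 0.354 S → |Z| = 1/|Y| = 2.83 Ω, ∠Z = −∠Y = -72.3°
I = V/|Z| = 37.2/2.83 = 13.2 A

13.2 A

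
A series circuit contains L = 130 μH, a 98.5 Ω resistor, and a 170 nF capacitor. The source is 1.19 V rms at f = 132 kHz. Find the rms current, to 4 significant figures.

8.447 mA

ω = 2πf = 829400 rad/s
X_L = ωL = 107.8 Ω
X_C = 1/(ωC) = 7.092 Ω
Net reactance X = X_L − X_C = 100.7 Ω
Z = 98.50 + j100.7 Ω
|Z| = √(98.50² + 100.7²) = 140.9 Ω
I = V/|Z| = 1.19/140.9 = 8.447 mA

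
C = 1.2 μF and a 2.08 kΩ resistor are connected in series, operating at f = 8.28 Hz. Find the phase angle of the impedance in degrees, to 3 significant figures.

-82.6°

ω = 2πf = 52.02 rad/s
X_C = 1/(ωC) = 16000 Ω
Z = 2080 − j16000 Ω
|Z| = √(2080² + 16000²) = 16200 Ω
∠Z = arctan(-16000/2080) = -82.6°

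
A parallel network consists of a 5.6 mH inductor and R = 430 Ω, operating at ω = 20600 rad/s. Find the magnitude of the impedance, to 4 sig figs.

111.4 Ω

X_L = ωL = 115.4 Ω
Parallel: admittances add. Y = 1/R + 1/(jωL)
Y = (0.002326 − j0.008669) S
|Y| = 0.008975 S → |Z| = 1/|Y| = 111.4 Ω, ∠Z = −∠Y = 74.98°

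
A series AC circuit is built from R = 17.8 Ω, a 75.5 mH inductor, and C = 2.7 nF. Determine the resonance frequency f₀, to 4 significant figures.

11.15 kHz

ω₀ = 1/√(LC) = 1/√(0.0755 × 2.7e-09) = 70040 rad/s
f₀ = ω₀/(2π) = 11.15 kHz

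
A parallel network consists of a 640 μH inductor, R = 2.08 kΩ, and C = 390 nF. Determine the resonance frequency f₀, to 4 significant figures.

ω₀ = 1/√(LC) = 1/√(0.00064 × 3.9e-07) = 63300 rad/s
f₀ = ω₀/(2π) = 10.07 kHz

10.07 kHz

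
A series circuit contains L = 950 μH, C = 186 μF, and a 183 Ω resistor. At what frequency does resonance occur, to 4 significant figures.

ω₀ = 1/√(LC) = 1/√(0.00095 × 0.000186) = 2379 rad/s
f₀ = ω₀/(2π) = 378.6 Hz

378.6 Hz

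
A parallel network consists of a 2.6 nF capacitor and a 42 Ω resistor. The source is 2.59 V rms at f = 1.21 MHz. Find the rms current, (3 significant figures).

80.1 mA

ω = 2πf = 7.603e+06 rad/s
X_C = 1/(ωC) = 50.6 Ω
Parallel: admittances add. Y = 1/R + jωC
Y = (0.0238 + j0.0198) S
|Y| = 0.0309 S → |Z| = 1/|Y| = 32.3 Ω, ∠Z = −∠Y = -39.7°
I = V/|Z| = 2.59/32.3 = 80.1 mA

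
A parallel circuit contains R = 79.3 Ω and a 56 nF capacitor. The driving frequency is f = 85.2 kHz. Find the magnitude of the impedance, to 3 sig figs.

30.7 Ω

ω = 2πf = 535300 rad/s
X_C = 1/(ωC) = 33.4 Ω
Parallel: admittances add. Y = 1/R + jωC
Y = (0.0126 + j0.0300) S
|Y| = 0.0325 S → |Z| = 1/|Y| = 30.7 Ω, ∠Z = −∠Y = -67.2°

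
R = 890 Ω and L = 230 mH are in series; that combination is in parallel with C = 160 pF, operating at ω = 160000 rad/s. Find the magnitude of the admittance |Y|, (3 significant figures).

X_L = ωL = 36800 Ω
X_C = 1/(ωC) = 39100 Ω
Branch 1 (R+jX_L): Z₁ = 890 + j36800 Ω, |Z₁| = 36800 Ω
Branch 2 (−jX_C): Z₂ = −j39100 Ω
Parallel: Z = Z₁Z₂/(Z₁+Z₂), |Z| = 591000 Ω, ∠Z = 67.1°
|Y| = 1/|Z| = 1.69 μS

1.69 μS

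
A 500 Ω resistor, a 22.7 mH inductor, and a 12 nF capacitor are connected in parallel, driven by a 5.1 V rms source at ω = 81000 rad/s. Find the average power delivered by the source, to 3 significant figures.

X_L = ωL = 1840 Ω
X_C = 1/(ωC) = 1030 Ω
Parallel: admittances add. Y = 1/R + 1/(jωL) + jωC
Y = (0.00200 + j0.000428) S
|Y| = 0.00205 S → |Z| = 1/|Y| = 489 Ω, ∠Z = −∠Y = -12.1°
I = V/|Z| = 10.4 mA
P = VI cos φ = 5.1 × 0.0104 × cos(-12.1°) = 52.0 mW

52.0 mW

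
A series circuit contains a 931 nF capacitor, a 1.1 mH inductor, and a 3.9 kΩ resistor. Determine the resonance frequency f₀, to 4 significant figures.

ω₀ = 1/√(LC) = 1/√(0.0011 × 9.31e-07) = 31250 rad/s
f₀ = ω₀/(2π) = 4.973 kHz

4.973 kHz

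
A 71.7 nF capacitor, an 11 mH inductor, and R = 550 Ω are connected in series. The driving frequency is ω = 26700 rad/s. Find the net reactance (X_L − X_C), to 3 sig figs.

-229 Ω

X_L = ωL = 294 Ω
X_C = 1/(ωC) = 522 Ω
X = 294 − 522 = -229 Ω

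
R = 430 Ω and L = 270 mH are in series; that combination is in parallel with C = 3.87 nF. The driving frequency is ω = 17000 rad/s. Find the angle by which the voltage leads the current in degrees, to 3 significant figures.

82.3°

X_L = ωL = 4590 Ω
X_C = 1/(ωC) = 15200 Ω
Branch 1 (R+jX_L): Z₁ = 430 + j4590 Ω, |Z₁| = 4610 Ω
Branch 2 (−jX_C): Z₂ = −j15200 Ω
Parallel: Z = Z₁Z₂/(Z₁+Z₂), |Z| = 6600 Ω, ∠Z = 82.3°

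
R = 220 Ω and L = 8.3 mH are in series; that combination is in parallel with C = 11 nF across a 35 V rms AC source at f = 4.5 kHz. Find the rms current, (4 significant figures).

ω = 2πf = 28270 rad/s
X_L = ωL = 234.7 Ω
X_C = 1/(ωC) = 3215 Ω
Branch 1 (R+jX_L): Z₁ = 220.0 + j234.7 Ω, |Z₁| = 321.7 Ω
Branch 2 (−jX_C): Z₂ = −j3215 Ω
Parallel: Z = Z₁Z₂/(Z₁+Z₂), |Z| = 346.1 Ω, ∠Z = 42.63°
I = V/|Z| = 35/346.1 = 101.1 mA

101.1 mA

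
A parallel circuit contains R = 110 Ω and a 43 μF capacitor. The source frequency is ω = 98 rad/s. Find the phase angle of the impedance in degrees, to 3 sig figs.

-24.9°

X_C = 1/(ωC) = 237 Ω
Parallel: admittances add. Y = 1/R + jωC
Y = (0.00909 + j0.00421) S
|Y| = 0.0100 S → |Z| = 1/|Y| = 99.8 Ω, ∠Z = −∠Y = -24.9°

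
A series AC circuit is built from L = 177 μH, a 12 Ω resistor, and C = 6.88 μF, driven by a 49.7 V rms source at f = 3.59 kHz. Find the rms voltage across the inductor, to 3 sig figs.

16.2 V

ω = 2πf = 22560 rad/s
X_L = ωL = 3.99 Ω
X_C = 1/(ωC) = 6.44 Ω
Net reactance X = X_L − X_C = -2.45 Ω
Z = 12.0 − j2.45 Ω
|Z| = √(12.0² + 2.45²) = 12.2 Ω
I = V/|Z| = 4.06 A
V_L = I·|Z_L| = 4.06 × 3.99 = 16.2 V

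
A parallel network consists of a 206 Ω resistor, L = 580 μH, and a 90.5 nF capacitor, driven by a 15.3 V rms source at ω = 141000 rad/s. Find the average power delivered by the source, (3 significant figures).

X_L = ωL = 81.8 Ω
X_C = 1/(ωC) = 78.4 Ω
Parallel: admittances add. Y = 1/R + 1/(jωL) + jωC
Y = (0.00485 + j0.000533) S
|Y| = 0.00488 S → |Z| = 1/|Y| = 205 Ω, ∠Z = −∠Y = -6.26°
I = V/|Z| = 74.7 mA
P = VI cos φ = 15.3 × 0.0747 × cos(-6.26°) = 1.14 W

1.14 W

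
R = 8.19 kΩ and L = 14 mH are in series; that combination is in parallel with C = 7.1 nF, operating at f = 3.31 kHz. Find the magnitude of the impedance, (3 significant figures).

ω = 2πf = 20800 rad/s
X_L = ωL = 291 Ω
X_C = 1/(ωC) = 6770 Ω
Branch 1 (R+jX_L): Z₁ = 8190 + j291 Ω, |Z₁| = 8200 Ω
Branch 2 (−jX_C): Z₂ = −j6770 Ω
Parallel: Z = Z₁Z₂/(Z₁+Z₂), |Z| = 5310 Ω, ∠Z = -49.6°

5310 Ω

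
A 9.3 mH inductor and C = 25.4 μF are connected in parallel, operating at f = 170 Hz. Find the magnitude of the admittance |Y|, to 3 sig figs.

73.5 mS

ω = 2πf = 1068 rad/s
X_L = ωL = 9.93 Ω
X_C = 1/(ωC) = 36.9 Ω
Parallel: admittances add. Y = 1/(jωL) + jωC
Y = (0 − j0.0735) S
|Y| = 0.0735 S → |Z| = 1/|Y| = 13.6 Ω, ∠Z = −∠Y = 90.0°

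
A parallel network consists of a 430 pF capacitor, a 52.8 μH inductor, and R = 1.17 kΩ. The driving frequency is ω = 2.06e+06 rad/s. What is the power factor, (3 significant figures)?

0.102

X_L = ωL = 109 Ω
X_C = 1/(ωC) = 1130 Ω
Parallel: admittances add. Y = 1/R + 1/(jωL) + jωC
Y = (0.000855 − j0.00831) S
|Y| = 0.00835 S → |Z| = 1/|Y| = 120 Ω, ∠Z = −∠Y = 84.1°
cos φ = cos(84.1°) = 0.102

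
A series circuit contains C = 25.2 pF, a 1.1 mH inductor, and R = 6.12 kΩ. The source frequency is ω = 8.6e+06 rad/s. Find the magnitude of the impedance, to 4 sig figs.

7806 Ω

X_L = ωL = 9460 Ω
X_C = 1/(ωC) = 4614 Ω
Net reactance X = X_L − X_C = 4846 Ω
Z = 6120 + j4846 Ω
|Z| = √(6120² + 4846²) = 7806 Ω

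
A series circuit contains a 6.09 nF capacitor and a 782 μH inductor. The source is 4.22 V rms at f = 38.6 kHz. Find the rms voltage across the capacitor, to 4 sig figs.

ω = 2πf = 242500 rad/s
X_L = ωL = 189.7 Ω
X_C = 1/(ωC) = 677.0 Ω
Net reactance X = X_L − X_C = -487.4 Ω
Z = − j487.4 Ω
|Z| = √(0² + 487.4²) = 487.4 Ω
I = V/|Z| = 8.658 mA
V_C = I·|Z_C| = 0.008658 × 677.0 = 5.862 V

5.862 V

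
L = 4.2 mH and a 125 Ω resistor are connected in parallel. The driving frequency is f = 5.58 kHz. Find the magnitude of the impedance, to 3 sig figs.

ω = 2πf = 35060 rad/s
X_L = ωL = 147 Ω
Parallel: admittances add. Y = 1/R + 1/(jωL)
Y = (0.00800 − j0.00679) S
|Y| = 0.0105 S → |Z| = 1/|Y| = 95.3 Ω, ∠Z = −∠Y = 40.3°

95.3 Ω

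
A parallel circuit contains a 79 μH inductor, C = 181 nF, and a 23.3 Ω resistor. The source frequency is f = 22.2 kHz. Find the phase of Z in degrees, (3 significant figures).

ω = 2πf = 139500 rad/s
X_L = ωL = 11.0 Ω
X_C = 1/(ωC) = 39.6 Ω
Parallel: admittances add. Y = 1/R + 1/(jωL) + jωC
Y = (0.0429 − j0.0655) S
|Y| = 0.0783 S → |Z| = 1/|Y| = 12.8 Ω, ∠Z = −∠Y = 56.8°

56.8°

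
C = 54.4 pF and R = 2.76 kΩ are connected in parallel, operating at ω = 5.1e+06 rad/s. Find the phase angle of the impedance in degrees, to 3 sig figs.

X_C = 1/(ωC) = 3600 Ω
Parallel: admittances add. Y = 1/R + jωC
Y = (0.000362 + j0.000277) S
|Y| = 0.000456 S → |Z| = 1/|Y| = 2190 Ω, ∠Z = −∠Y = -37.4°

-37.4°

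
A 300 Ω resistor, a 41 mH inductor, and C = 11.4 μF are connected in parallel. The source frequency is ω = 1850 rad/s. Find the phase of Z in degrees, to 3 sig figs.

-67.1°

X_L = ωL = 75.9 Ω
X_C = 1/(ωC) = 47.4 Ω
Parallel: admittances add. Y = 1/R + 1/(jωL) + jωC
Y = (0.00333 + j0.00791) S
|Y| = 0.00858 S → |Z| = 1/|Y| = 117 Ω, ∠Z = −∠Y = -67.1°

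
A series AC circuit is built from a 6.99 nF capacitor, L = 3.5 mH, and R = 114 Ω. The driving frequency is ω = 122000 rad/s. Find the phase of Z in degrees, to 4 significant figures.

X_L = ωL = 427.0 Ω
X_C = 1/(ωC) = 1173 Ω
Net reactance X = X_L − X_C = -745.6 Ω
Z = 114.0 − j745.6 Ω
|Z| = √(114.0² + 745.6²) = 754.3 Ω
∠Z = arctan(-745.6/114.0) = -81.31°

-81.31°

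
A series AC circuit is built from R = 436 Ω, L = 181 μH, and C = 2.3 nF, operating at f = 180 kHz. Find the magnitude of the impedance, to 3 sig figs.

ω = 2πf = 1.131e+06 rad/s
X_L = ωL = 205 Ω
X_C = 1/(ωC) = 384 Ω
Net reactance X = X_L − X_C = -180 Ω
Z = 436 − j180 Ω
|Z| = √(436² + 180²) = 472 Ω

472 Ω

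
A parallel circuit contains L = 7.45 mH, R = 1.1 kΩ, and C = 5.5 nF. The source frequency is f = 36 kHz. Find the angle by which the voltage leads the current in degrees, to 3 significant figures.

ω = 2πf = 226200 rad/s
X_L = ωL = 1690 Ω
X_C = 1/(ωC) = 804 Ω
Parallel: admittances add. Y = 1/R + 1/(jωL) + jωC
Y = (0.000909 + j0.000651) S
|Y| = 0.00112 S → |Z| = 1/|Y| = 895 Ω, ∠Z = −∠Y = -35.6°

-35.6°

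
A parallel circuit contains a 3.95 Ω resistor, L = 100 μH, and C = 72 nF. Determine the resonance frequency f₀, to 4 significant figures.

ω₀ = 1/√(LC) = 1/√(0.0001 × 7.2e-08) = 372700 rad/s
f₀ = ω₀/(2π) = 59.31 kHz

59.31 kHz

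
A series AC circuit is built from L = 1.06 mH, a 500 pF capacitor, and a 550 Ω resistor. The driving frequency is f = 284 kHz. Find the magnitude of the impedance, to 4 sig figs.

946.8 Ω

ω = 2πf = 1.784e+06 rad/s
X_L = ωL = 1891 Ω
X_C = 1/(ωC) = 1121 Ω
Net reactance X = X_L − X_C = 770.7 Ω
Z = 550.0 + j770.7 Ω
|Z| = √(550.0² + 770.7²) = 946.8 Ω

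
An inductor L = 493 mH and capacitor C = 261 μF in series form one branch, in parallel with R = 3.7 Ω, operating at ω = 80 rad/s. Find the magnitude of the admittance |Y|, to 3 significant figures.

295 mS

X_L = ωL = 39.4 Ω
X_C = 1/(ωC) = 47.9 Ω
Branch 1: Z₁ = R = 3.70 Ω
Branch 2 (series LC): Z₂ = j(X_L − X_C) = −j8.45 Ω
Parallel: Z = Z₁Z₂/(Z₁+Z₂), |Z| = 3.39 Ω, ∠Z = -23.6°
|Y| = 1/|Z| = 295 mS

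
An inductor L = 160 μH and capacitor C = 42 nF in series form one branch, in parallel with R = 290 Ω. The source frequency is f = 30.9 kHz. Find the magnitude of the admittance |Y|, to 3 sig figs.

11.5 mS

ω = 2πf = 194200 rad/s
X_L = ωL = 31.1 Ω
X_C = 1/(ωC) = 123 Ω
Branch 1: Z₁ = R = 290 Ω
Branch 2 (series LC): Z₂ = j(X_L − X_C) = −j91.6 Ω
Parallel: Z = Z₁Z₂/(Z₁+Z₂), |Z| = 87.3 Ω, ∠Z = -72.5°
|Y| = 1/|Z| = 11.5 mS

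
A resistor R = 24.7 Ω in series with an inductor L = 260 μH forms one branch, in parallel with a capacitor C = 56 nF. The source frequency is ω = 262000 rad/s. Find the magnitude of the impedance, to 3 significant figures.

X_L = ωL = 68.1 Ω
X_C = 1/(ωC) = 68.2 Ω
Branch 1 (R+jX_L): Z₁ = 24.7 + j68.1 Ω, |Z₁| = 72.5 Ω
Branch 2 (−jX_C): Z₂ = −j68.2 Ω
Parallel: Z = Z₁Z₂/(Z₁+Z₂), |Z| = 200 Ω, ∠Z = -19.8°

200 Ω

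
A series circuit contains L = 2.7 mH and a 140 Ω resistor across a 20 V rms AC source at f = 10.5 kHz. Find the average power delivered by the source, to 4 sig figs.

ω = 2πf = 65970 rad/s
X_L = ωL = 178.1 Ω
Z = 140.0 + j178.1 Ω
|Z| = √(140.0² + 178.1²) = 226.6 Ω
∠Z = arctan(178.1/140.0) = 51.83°
I = V/|Z| = 88.28 mA
P = VI cos φ = 20 × 0.08828 × cos(51.83°) = 1.091 W

1.091 W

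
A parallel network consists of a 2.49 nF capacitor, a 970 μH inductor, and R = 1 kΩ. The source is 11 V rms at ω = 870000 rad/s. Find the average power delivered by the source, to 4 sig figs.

121.0 mW

X_L = ωL = 843.9 Ω
X_C = 1/(ωC) = 461.6 Ω
Parallel: admittances add. Y = 1/R + 1/(jωL) + jωC
Y = (0.001000 + j0.0009813) S
|Y| = 0.001401 S → |Z| = 1/|Y| = 713.7 Ω, ∠Z = −∠Y = -44.46°
I = V/|Z| = 15.41 mA
P = VI cos φ = 11 × 0.01541 × cos(-44.46°) = 121.0 mW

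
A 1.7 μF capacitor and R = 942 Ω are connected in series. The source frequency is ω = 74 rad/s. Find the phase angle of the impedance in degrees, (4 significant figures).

X_C = 1/(ωC) = 7949 Ω
Z = 942.0 − j7949 Ω
|Z| = √(942.0² + 7949²) = 8005 Ω
∠Z = arctan(-7949/942.0) = -83.24°

-83.24°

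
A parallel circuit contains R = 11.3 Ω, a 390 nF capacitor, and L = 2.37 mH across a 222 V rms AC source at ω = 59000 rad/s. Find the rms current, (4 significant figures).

19.96 A

X_L = ωL = 139.8 Ω
X_C = 1/(ωC) = 43.46 Ω
Parallel: admittances add. Y = 1/R + 1/(jωL) + jωC
Y = (0.08850 + j0.01586) S
|Y| = 0.08991 S → |Z| = 1/|Y| = 11.12 Ω, ∠Z = −∠Y = -10.16°
I = V/|Z| = 222/11.12 = 19.96 A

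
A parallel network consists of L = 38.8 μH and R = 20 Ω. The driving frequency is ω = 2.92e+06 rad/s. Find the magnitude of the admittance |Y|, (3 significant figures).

X_L = ωL = 113 Ω
Parallel: admittances add. Y = 1/R + 1/(jωL)
Y = (0.0500 − j0.00883) S
|Y| = 0.0508 S → |Z| = 1/|Y| = 19.7 Ω, ∠Z = −∠Y = 10.0°

50.8 mS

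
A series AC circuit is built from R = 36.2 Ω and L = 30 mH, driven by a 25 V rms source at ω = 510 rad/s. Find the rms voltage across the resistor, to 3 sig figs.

X_L = ωL = 15.3 Ω
Z = 36.2 + j15.3 Ω
|Z| = √(36.2² + 15.3²) = 39.3 Ω
I = V/|Z| = 636 mA
V_R = I·|Z_R| = 0.636 × 36.2 = 23.0 V

23.0 V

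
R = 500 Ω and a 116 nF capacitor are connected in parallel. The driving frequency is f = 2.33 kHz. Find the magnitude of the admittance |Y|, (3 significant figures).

2.62 mS

ω = 2πf = 14640 rad/s
X_C = 1/(ωC) = 589 Ω
Parallel: admittances add. Y = 1/R + jωC
Y = (0.00200 + j0.00170) S
|Y| = 0.00262 S → |Z| = 1/|Y| = 381 Ω, ∠Z = −∠Y = -40.3°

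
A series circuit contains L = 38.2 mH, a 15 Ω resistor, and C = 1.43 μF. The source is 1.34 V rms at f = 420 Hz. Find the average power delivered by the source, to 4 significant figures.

ω = 2πf = 2639 rad/s
X_L = ωL = 100.8 Ω
X_C = 1/(ωC) = 265.0 Ω
Net reactance X = X_L − X_C = -164.2 Ω
Z = 15.00 − j164.2 Ω
|Z| = √(15.00² + 164.2²) = 164.9 Ω
∠Z = arctan(-164.2/15.00) = -84.78°
I = V/|Z| = 8.128 mA
P = VI cos φ = 1.34 × 0.008128 × cos(-84.78°) = 990.9 μW

990.9 μW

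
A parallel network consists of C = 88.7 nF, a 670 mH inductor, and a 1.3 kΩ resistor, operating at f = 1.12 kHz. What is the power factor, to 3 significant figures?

0.881

ω = 2πf = 7037 rad/s
X_L = ωL = 4710 Ω
X_C = 1/(ωC) = 1600 Ω
Parallel: admittances add. Y = 1/R + 1/(jωL) + jωC
Y = (0.000769 + j0.000412) S
|Y| = 0.000873 S → |Z| = 1/|Y| = 1150 Ω, ∠Z = −∠Y = -28.2°
cos φ = cos(-28.2°) = 0.881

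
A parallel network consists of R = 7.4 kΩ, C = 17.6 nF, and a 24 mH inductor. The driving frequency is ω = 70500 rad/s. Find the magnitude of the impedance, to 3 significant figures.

1510 Ω

X_L = ωL = 1690 Ω
X_C = 1/(ωC) = 806 Ω
Parallel: admittances add. Y = 1/R + 1/(jωL) + jωC
Y = (0.000135 + j0.000650) S
|Y| = 0.000664 S → |Z| = 1/|Y| = 1510 Ω, ∠Z = −∠Y = -78.3°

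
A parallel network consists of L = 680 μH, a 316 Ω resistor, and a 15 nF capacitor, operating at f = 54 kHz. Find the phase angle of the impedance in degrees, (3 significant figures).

-13.4°

ω = 2πf = 339300 rad/s
X_L = ωL = 231 Ω
X_C = 1/(ωC) = 196 Ω
Parallel: admittances add. Y = 1/R + 1/(jωL) + jωC
Y = (0.00316 + j0.000755) S
|Y| = 0.00325 S → |Z| = 1/|Y| = 307 Ω, ∠Z = −∠Y = -13.4°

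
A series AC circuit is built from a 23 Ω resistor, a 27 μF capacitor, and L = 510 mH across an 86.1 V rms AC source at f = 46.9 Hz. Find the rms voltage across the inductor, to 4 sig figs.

ω = 2πf = 294.7 rad/s
X_L = ωL = 150.3 Ω
X_C = 1/(ωC) = 125.7 Ω
Net reactance X = X_L − X_C = 24.60 Ω
Z = 23.00 + j24.60 Ω
|Z| = √(23.00² + 24.60²) = 33.68 Ω
I = V/|Z| = 2.556 A
V_L = I·|Z_L| = 2.556 × 150.3 = 384.2 V

384.2 V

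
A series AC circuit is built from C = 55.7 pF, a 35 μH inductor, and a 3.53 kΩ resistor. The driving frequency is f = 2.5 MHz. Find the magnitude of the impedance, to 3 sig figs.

ω = 2πf = 1.571e+07 rad/s
X_L = ωL = 550 Ω
X_C = 1/(ωC) = 1140 Ω
Net reactance X = X_L − X_C = -593 Ω
Z = 3530 − j593 Ω
|Z| = √(3530² + 593²) = 3580 Ω

3580 Ω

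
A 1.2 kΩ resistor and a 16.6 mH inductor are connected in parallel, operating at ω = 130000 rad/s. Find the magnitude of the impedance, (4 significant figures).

X_L = ωL = 2158 Ω
Parallel: admittances add. Y = 1/R + 1/(jωL)
Y = (0.0008333 − j0.0004634) S
|Y| = 0.0009535 S → |Z| = 1/|Y| = 1049 Ω, ∠Z = −∠Y = 29.08°

1049 Ω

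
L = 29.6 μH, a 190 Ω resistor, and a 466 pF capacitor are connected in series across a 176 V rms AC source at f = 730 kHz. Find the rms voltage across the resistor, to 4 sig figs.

87.40 V

ω = 2πf = 4.587e+06 rad/s
X_L = ωL = 135.8 Ω
X_C = 1/(ωC) = 467.9 Ω
Net reactance X = X_L − X_C = -332.1 Ω
Z = 190.0 − j332.1 Ω
|Z| = √(190.0² + 332.1²) = 382.6 Ω
I = V/|Z| = 460.0 mA
V_R = I·|Z_R| = 0.4600 × 190.0 = 87.40 V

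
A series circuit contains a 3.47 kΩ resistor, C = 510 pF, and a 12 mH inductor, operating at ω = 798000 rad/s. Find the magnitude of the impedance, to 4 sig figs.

X_L = ωL = 9576 Ω
X_C = 1/(ωC) = 2457 Ω
Net reactance X = X_L − X_C = 7119 Ω
Z = 3470 + j7119 Ω
|Z| = √(3470² + 7119²) = 7920 Ω

7920 Ω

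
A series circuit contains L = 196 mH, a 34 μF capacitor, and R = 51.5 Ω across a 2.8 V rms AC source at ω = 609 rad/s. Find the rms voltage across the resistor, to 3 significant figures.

1.64 V

X_L = ωL = 119 Ω
X_C = 1/(ωC) = 48.3 Ω
Net reactance X = X_L − X_C = 71.1 Ω
Z = 51.5 + j71.1 Ω
|Z| = √(51.5² + 71.1²) = 87.8 Ω
I = V/|Z| = 31.9 mA
V_R = I·|Z_R| = 0.0319 × 51.5 = 1.64 V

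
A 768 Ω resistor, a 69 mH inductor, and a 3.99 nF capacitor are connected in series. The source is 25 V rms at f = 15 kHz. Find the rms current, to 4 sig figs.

6.378 mA

ω = 2πf = 94250 rad/s
X_L = ωL = 6503 Ω
X_C = 1/(ωC) = 2659 Ω
Net reactance X = X_L − X_C = 3844 Ω
Z = 768.0 + j3844 Ω
|Z| = √(768.0² + 3844²) = 3920 Ω
I = V/|Z| = 25/3920 = 6.378 mA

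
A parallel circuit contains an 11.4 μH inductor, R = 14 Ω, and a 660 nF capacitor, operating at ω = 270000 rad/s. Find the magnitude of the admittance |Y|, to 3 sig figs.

X_L = ωL = 3.08 Ω
X_C = 1/(ωC) = 5.61 Ω
Parallel: admittances add. Y = 1/R + 1/(jωL) + jωC
Y = (0.0714 − j0.147) S
|Y| = 0.163 S → |Z| = 1/|Y| = 6.13 Ω, ∠Z = −∠Y = 64.0°

163 mS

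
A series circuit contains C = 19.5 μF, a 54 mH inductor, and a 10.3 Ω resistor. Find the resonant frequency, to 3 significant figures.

ω₀ = 1/√(LC) = 1/√(0.054 × 1.95e-05) = 974.5 rad/s
f₀ = ω₀/(2π) = 155 Hz

155 Hz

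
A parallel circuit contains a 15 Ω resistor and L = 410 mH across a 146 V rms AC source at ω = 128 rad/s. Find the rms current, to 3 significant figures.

X_L = ωL = 52.5 Ω
Parallel: admittances add. Y = 1/R + 1/(jωL)
Y = (0.0667 − j0.0191) S
|Y| = 0.0693 S → |Z| = 1/|Y| = 14.4 Ω, ∠Z = −∠Y = 16.0°
I = V/|Z| = 146/14.4 = 10.1 A

10.1 A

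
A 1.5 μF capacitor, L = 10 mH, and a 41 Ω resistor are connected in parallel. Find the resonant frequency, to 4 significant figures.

1.299 kHz

ω₀ = 1/√(LC) = 1/√(0.01 × 1.5e-06) = 8165 rad/s
f₀ = ω₀/(2π) = 1.299 kHz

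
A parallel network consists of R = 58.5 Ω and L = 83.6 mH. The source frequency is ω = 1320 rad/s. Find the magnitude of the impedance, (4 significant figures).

51.69 Ω

X_L = ωL = 110.4 Ω
Parallel: admittances add. Y = 1/R + 1/(jωL)
Y = (0.01709 − j0.009062) S
|Y| = 0.01935 S → |Z| = 1/|Y| = 51.69 Ω, ∠Z = −∠Y = 27.93°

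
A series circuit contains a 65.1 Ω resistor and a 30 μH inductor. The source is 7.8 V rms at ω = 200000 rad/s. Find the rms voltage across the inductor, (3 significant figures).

X_L = ωL = 6.00 Ω
Z = 65.1 + j6.00 Ω
|Z| = √(65.1² + 6.00²) = 65.4 Ω
I = V/|Z| = 119 mA
V_L = I·|Z_L| = 0.119 × 6.00 = 0.716 V

0.716 V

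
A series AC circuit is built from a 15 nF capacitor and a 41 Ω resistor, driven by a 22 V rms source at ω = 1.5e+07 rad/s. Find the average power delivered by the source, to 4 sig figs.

11.67 W

X_C = 1/(ωC) = 4.444 Ω
Z = 41.00 − j4.444 Ω
|Z| = √(41.00² + 4.444²) = 41.24 Ω
∠Z = arctan(-4.444/41.00) = -6.187°
I = V/|Z| = 533.5 mA
P = VI cos φ = 22 × 0.5335 × cos(-6.187°) = 11.67 W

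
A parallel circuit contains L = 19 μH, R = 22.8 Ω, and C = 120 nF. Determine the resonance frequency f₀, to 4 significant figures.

105.4 kHz

ω₀ = 1/√(LC) = 1/√(1.9e-05 × 1.2e-07) = 662300 rad/s
f₀ = ω₀/(2π) = 105.4 kHz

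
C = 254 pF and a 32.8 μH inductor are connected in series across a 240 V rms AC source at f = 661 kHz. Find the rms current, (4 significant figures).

ω = 2πf = 4.153e+06 rad/s
X_L = ωL = 136.2 Ω
X_C = 1/(ωC) = 947.9 Ω
Net reactance X = X_L − X_C = -811.7 Ω
Z = − j811.7 Ω
|Z| = √(0² + 811.7²) = 811.7 Ω
I = V/|Z| = 240/811.7 = 295.7 mA

295.7 mA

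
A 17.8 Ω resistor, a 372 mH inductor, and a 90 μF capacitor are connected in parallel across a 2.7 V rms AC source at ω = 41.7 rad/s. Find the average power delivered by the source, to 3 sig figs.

X_L = ωL = 15.5 Ω
X_C = 1/(ωC) = 266 Ω
Parallel: admittances add. Y = 1/R + 1/(jωL) + jωC
Y = (0.0562 − j0.0607) S
|Y| = 0.0827 S → |Z| = 1/|Y| = 12.1 Ω, ∠Z = −∠Y = 47.2°
I = V/|Z| = 223 mA
P = VI cos φ = 2.7 × 0.223 × cos(47.2°) = 410 mW

410 mW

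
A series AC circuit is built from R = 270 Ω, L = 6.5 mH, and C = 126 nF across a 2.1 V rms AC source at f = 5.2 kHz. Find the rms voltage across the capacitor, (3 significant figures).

1.88 V

ω = 2πf = 32670 rad/s
X_L = ωL = 212 Ω
X_C = 1/(ωC) = 243 Ω
Net reactance X = X_L − X_C = -30.5 Ω
Z = 270 − j30.5 Ω
|Z| = √(270² + 30.5²) = 272 Ω
I = V/|Z| = 7.73 mA
V_C = I·|Z_C| = 0.00773 × 243 = 1.88 V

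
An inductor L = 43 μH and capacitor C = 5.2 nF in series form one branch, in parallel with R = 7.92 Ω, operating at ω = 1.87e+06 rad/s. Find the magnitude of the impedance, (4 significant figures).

X_L = ωL = 80.41 Ω
X_C = 1/(ωC) = 102.8 Ω
Branch 1: Z₁ = R = 7.920 Ω
Branch 2 (series LC): Z₂ = j(X_L − X_C) = −j22.43 Ω
Parallel: Z = Z₁Z₂/(Z₁+Z₂), |Z| = 7.468 Ω, ∠Z = -19.45°

7.468 Ω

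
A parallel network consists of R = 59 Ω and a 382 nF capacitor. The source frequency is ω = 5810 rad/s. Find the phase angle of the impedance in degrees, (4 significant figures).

X_C = 1/(ωC) = 450.6 Ω
Parallel: admittances add. Y = 1/R + jωC
Y = (0.01695 + j0.002219) S
|Y| = 0.01709 S → |Z| = 1/|Y| = 58.50 Ω, ∠Z = −∠Y = -7.460°

-7.460°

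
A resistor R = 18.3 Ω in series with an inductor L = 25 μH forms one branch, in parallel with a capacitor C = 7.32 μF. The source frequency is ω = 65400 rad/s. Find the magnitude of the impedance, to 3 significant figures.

2.10 Ω

X_L = ωL = 1.64 Ω
X_C = 1/(ωC) = 2.09 Ω
Branch 1 (R+jX_L): Z₁ = 18.3 + j1.64 Ω, |Z₁| = 18.4 Ω
Branch 2 (−jX_C): Z₂ = −j2.09 Ω
Parallel: Z = Z₁Z₂/(Z₁+Z₂), |Z| = 2.10 Ω, ∠Z = -83.5°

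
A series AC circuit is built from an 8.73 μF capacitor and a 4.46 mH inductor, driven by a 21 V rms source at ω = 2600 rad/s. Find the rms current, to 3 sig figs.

647 mA

X_L = ωL = 11.6 Ω
X_C = 1/(ωC) = 44.1 Ω
Net reactance X = X_L − X_C = -32.5 Ω
Z = − j32.5 Ω
|Z| = √(0² + 32.5²) = 32.5 Ω
I = V/|Z| = 21/32.5 = 647 mA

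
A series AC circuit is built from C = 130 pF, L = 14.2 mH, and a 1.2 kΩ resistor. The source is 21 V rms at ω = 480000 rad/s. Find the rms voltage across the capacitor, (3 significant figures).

X_L = ωL = 6820 Ω
X_C = 1/(ωC) = 16000 Ω
Net reactance X = X_L − X_C = -9210 Ω
Z = 1200 − j9210 Ω
|Z| = √(1200² + 9210²) = 9290 Ω
I = V/|Z| = 2.26 mA
V_C = I·|Z_C| = 0.00226 × 16000 = 36.2 V

36.2 V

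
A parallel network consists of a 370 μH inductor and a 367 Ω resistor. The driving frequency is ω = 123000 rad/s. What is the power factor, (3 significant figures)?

X_L = ωL = 45.5 Ω
Parallel: admittances add. Y = 1/R + 1/(jωL)
Y = (0.00272 − j0.0220) S
|Y| = 0.0221 S → |Z| = 1/|Y| = 45.2 Ω, ∠Z = −∠Y = 82.9°
cos φ = cos(82.9°) = 0.123

0.123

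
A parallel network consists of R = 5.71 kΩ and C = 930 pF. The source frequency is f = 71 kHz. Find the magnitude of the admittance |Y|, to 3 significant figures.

ω = 2πf = 446100 rad/s
X_C = 1/(ωC) = 2410 Ω
Parallel: admittances add. Y = 1/R + jωC
Y = (0.000175 + j0.000415) S
|Y| = 0.000450 S → |Z| = 1/|Y| = 2220 Ω, ∠Z = −∠Y = -67.1°

450 μS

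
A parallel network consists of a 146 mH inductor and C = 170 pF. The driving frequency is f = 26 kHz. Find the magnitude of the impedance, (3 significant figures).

ω = 2πf = 163400 rad/s
X_L = ωL = 23900 Ω
X_C = 1/(ωC) = 36000 Ω
Parallel: admittances add. Y = 1/(jωL) + jωC
Y = (0 − j1.42e-05) S
|Y| = 1.42e-05 S → |Z| = 1/|Y| = 70600 Ω, ∠Z = −∠Y = 90.0°

70600 Ω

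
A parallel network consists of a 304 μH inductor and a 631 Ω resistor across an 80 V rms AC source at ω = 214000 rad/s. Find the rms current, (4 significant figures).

1.236 A

X_L = ωL = 65.06 Ω
Parallel: admittances add. Y = 1/R + 1/(jωL)
Y = (0.001585 − j0.01537) S
|Y| = 0.01545 S → |Z| = 1/|Y| = 64.71 Ω, ∠Z = −∠Y = 84.11°
I = V/|Z| = 80/64.71 = 1.236 A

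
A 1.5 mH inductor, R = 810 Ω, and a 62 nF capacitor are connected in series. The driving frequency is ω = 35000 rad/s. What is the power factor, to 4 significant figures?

X_L = ωL = 52.50 Ω
X_C = 1/(ωC) = 460.8 Ω
Net reactance X = X_L − X_C = -408.3 Ω
Z = 810.0 − j408.3 Ω
|Z| = √(810.0² + 408.3²) = 907.1 Ω
∠Z = arctan(-408.3/810.0) = -26.75°
cos φ = cos(-26.75°) = 0.8930

0.8930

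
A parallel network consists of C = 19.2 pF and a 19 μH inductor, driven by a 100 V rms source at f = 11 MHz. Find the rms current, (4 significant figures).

56.55 mA

ω = 2πf = 6.912e+07 rad/s
X_L = ωL = 1313 Ω
X_C = 1/(ωC) = 753.6 Ω
Parallel: admittances add. Y = 1/(jωL) + jωC
Y = (0 + j0.0005655) S
|Y| = 0.0005655 S → |Z| = 1/|Y| = 1768 Ω, ∠Z = −∠Y = -90.00°
I = V/|Z| = 100/1768 = 56.55 mA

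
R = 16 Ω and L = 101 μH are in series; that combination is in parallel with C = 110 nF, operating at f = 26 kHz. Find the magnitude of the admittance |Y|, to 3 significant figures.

ω = 2πf = 163400 rad/s
X_L = ωL = 16.5 Ω
X_C = 1/(ωC) = 55.6 Ω
Branch 1 (R+jX_L): Z₁ = 16.0 + j16.5 Ω, |Z₁| = 23.0 Ω
Branch 2 (−jX_C): Z₂ = −j55.6 Ω
Parallel: Z = Z₁Z₂/(Z₁+Z₂), |Z| = 30.2 Ω, ∠Z = 23.7°
|Y| = 1/|Z| = 33.1 mS

33.1 mS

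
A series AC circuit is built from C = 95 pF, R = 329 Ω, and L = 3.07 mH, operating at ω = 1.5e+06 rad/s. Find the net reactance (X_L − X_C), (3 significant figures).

X_L = ωL = 4600 Ω
X_C = 1/(ωC) = 7020 Ω
X = 4600 − 7020 = -2410 Ω

-2410 Ω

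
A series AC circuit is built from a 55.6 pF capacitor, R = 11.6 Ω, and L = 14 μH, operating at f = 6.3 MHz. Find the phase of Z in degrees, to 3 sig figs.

ω = 2πf = 3.958e+07 rad/s
X_L = ωL = 554 Ω
X_C = 1/(ωC) = 454 Ω
Net reactance X = X_L − X_C = 99.8 Ω
Z = 11.6 + j99.8 Ω
|Z| = √(11.6² + 99.8²) = 100 Ω
∠Z = arctan(99.8/11.6) = 83.4°

83.4°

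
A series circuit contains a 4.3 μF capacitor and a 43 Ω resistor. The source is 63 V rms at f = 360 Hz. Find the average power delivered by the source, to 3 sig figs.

ω = 2πf = 2262 rad/s
X_C = 1/(ωC) = 103 Ω
Z = 43.0 − j103 Ω
|Z| = √(43.0² + 103²) = 111 Ω
∠Z = arctan(-103/43.0) = -67.3°
I = V/|Z| = 565 mA
P = VI cos φ = 63 × 0.565 × cos(-67.3°) = 13.7 W

13.7 W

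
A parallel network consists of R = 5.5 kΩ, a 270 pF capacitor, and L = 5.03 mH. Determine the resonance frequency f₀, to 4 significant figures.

136.6 kHz

ω₀ = 1/√(LC) = 1/√(0.00503 × 2.7e-10) = 858100 rad/s
f₀ = ω₀/(2π) = 136.6 kHz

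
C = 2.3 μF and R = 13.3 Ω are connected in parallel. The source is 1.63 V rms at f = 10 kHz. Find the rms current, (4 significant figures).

265.5 mA

ω = 2πf = 62830 rad/s
X_C = 1/(ωC) = 6.920 Ω
Parallel: admittances add. Y = 1/R + jωC
Y = (0.07519 + j0.1445) S
|Y| = 0.1629 S → |Z| = 1/|Y| = 6.139 Ω, ∠Z = −∠Y = -62.51°
I = V/|Z| = 1.63/6.139 = 265.5 mA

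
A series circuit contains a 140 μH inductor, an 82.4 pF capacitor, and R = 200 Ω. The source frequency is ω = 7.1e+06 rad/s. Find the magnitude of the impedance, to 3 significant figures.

X_L = ωL = 994 Ω
X_C = 1/(ωC) = 1710 Ω
Net reactance X = X_L − X_C = -715 Ω
Z = 200 − j715 Ω
|Z| = √(200² + 715²) = 743 Ω

743 Ω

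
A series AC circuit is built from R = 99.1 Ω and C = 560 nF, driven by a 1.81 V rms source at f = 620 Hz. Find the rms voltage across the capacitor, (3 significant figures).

1.77 V

ω = 2πf = 3896 rad/s
X_C = 1/(ωC) = 458 Ω
Z = 99.1 − j458 Ω
|Z| = √(99.1² + 458²) = 469 Ω
I = V/|Z| = 3.86 mA
V_C = I·|Z_C| = 0.00386 × 458 = 1.77 V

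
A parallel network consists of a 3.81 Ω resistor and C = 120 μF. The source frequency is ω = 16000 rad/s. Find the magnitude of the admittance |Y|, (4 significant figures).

1.938 S

X_C = 1/(ωC) = 0.5208 Ω
Parallel: admittances add. Y = 1/R + jωC
Y = (0.2625 + j1.920) S
|Y| = 1.938 S → |Z| = 1/|Y| = 0.5160 Ω, ∠Z = −∠Y = -82.22°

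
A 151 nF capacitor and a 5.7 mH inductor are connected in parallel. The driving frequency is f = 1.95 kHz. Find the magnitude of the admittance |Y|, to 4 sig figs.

12.47 mS

ω = 2πf = 12250 rad/s
X_L = ωL = 69.84 Ω
X_C = 1/(ωC) = 540.5 Ω
Parallel: admittances add. Y = 1/(jωL) + jωC
Y = (0 − j0.01247) S
|Y| = 0.01247 S → |Z| = 1/|Y| = 80.20 Ω, ∠Z = −∠Y = 90.00°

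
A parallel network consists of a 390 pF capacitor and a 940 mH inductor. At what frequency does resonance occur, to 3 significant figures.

8.31 kHz

ω₀ = 1/√(LC) = 1/√(0.94 × 3.9e-10) = 52230 rad/s
f₀ = ω₀/(2π) = 8.31 kHz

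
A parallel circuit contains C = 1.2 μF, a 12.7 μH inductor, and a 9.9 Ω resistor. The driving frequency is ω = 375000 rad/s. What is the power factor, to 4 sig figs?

0.3879

X_L = ωL = 4.763 Ω
X_C = 1/(ωC) = 2.222 Ω
Parallel: admittances add. Y = 1/R + 1/(jωL) + jωC
Y = (0.1010 + j0.2400) S
|Y| = 0.2604 S → |Z| = 1/|Y| = 3.840 Ω, ∠Z = −∠Y = -67.18°
cos φ = cos(-67.18°) = 0.3879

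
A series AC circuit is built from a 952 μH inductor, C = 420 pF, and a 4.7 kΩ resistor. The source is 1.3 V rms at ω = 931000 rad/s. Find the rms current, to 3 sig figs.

261 μA

X_L = ωL = 886 Ω
X_C = 1/(ωC) = 2560 Ω
Net reactance X = X_L − X_C = -1670 Ω
Z = 4700 − j1670 Ω
|Z| = √(4700² + 1670²) = 4990 Ω
I = V/|Z| = 1.3/4990 = 261 μA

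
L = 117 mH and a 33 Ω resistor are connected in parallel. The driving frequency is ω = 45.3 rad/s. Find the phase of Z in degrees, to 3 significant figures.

80.9°

X_L = ωL = 5.30 Ω
Parallel: admittances add. Y = 1/R + 1/(jωL)
Y = (0.0303 − j0.189) S
|Y| = 0.191 S → |Z| = 1/|Y| = 5.23 Ω, ∠Z = −∠Y = 80.9°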